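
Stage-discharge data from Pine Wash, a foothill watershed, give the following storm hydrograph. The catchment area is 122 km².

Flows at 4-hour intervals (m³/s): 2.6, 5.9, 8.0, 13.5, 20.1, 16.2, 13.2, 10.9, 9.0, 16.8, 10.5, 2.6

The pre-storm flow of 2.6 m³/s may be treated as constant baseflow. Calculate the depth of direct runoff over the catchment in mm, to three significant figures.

d ≈ 11.6 mm

Direct runoff: 0.0, 3.3, 5.4, 10.9, 17.5, 13.6, 10.6, 8.3, 6.4, 14.2, 7.9, 0.0 m³/s; ΣQ_DR = 98.10 m³/s.
V = ΣQ_DR · Δt = 98.10 × 14400 s = 1.413 × 10^6 m³.
Over A = 122 km², depth = V / A = 11.6 mm.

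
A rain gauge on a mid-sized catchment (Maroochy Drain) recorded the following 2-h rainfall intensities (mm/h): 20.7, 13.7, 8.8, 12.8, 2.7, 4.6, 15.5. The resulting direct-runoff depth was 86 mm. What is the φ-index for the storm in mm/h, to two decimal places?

φ ≈ 5.70 mm/h

Only the 5 blocks with intensity above φ contribute runoff: 20.7, 13.7, 8.8, 12.8, 15.5 mm/h.
Σ(I−φ)·Δt = d  ⇒  (20.7+13.7+8.8+12.8+15.5 − 5φ)·2 = 86
φ = (71.50 − 86/2) / 5 = 5.70 mm/h.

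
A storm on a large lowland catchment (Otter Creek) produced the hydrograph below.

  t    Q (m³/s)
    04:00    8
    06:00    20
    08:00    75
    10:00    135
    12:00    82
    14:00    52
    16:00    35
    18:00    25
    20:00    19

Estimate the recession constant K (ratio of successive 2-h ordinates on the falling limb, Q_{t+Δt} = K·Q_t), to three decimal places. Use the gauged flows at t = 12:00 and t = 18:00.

K ≈ 0.673

Using the recession-limb readings at t = 12:00 and t = 18:00: Q falls from 82 to 25 m³/s over 3 intervals.
K = (Q₂/Q₁)^(1/3) = (25/82)^(1/3) = 0.673.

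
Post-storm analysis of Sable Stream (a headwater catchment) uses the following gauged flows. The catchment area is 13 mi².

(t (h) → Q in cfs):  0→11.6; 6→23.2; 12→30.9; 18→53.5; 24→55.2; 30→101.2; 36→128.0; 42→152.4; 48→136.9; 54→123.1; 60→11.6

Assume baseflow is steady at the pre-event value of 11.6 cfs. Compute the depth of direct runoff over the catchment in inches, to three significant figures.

Direct runoff: 0.0, 11.6, 19.3, 41.9, 43.6, 89.6, 116.4, 140.8, 125.3, 111.5, 0.0 cfs; ΣQ_DR = 700.0 cfs.
V = ΣQ_DR · Δt = 700.0 × 21600 s = 1.512 × 10^7 ft³.
Over A = 13 mi², depth = V / A = 0.501 in.

d ≈ 0.501 in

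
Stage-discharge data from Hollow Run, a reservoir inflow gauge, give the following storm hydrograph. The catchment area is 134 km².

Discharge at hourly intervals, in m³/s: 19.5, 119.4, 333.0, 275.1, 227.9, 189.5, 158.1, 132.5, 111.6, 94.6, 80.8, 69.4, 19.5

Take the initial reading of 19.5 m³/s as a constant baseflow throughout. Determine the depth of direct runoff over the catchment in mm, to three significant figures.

d ≈ 42.4 mm

Direct runoff: 0.0, 99.9, 313.5, 255.6, 208.4, 170.0, 138.6, 113.0, 92.1, 75.1, 61.3, 49.9, 0.0 m³/s; ΣQ_DR = 1577 m³/s.
V = ΣQ_DR · Δt = 1577 × 3600 s = 5.679 × 10^6 m³.
Over A = 134 km², depth = V / A = 42.4 mm.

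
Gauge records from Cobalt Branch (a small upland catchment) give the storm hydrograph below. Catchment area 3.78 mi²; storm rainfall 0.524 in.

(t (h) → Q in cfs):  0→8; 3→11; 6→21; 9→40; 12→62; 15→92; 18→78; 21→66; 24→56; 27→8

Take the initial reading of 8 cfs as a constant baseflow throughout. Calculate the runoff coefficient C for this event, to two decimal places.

ΣQ_DR = 362.0 cfs; V = ΣQ_DR·Δt = 3.910 × 10^6 ft³.
Runoff depth d = V / A = 0.4452 in.
C = d / P = 0.4452 / 0.524 = 0.85.

C ≈ 0.85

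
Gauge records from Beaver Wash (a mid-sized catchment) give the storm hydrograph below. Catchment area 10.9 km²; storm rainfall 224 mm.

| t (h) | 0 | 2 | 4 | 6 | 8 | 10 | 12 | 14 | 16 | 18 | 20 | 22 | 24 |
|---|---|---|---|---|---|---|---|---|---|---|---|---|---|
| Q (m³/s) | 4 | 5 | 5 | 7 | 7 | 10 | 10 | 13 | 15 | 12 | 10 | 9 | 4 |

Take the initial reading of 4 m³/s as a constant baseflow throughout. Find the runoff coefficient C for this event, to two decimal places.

ΣQ_DR = 59.00 m³/s; V = ΣQ_DR·Δt = 4.248 × 10^5 m³.
Runoff depth d = V / A = 38.97 mm.
C = d / P = 38.97 / 224 = 0.17.

C ≈ 0.17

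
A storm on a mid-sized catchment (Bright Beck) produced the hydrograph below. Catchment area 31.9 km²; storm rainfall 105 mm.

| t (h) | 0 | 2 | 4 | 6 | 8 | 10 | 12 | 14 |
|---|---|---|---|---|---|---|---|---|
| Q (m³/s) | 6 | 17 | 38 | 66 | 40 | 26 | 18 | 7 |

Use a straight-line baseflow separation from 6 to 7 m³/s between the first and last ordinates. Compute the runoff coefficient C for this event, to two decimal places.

ΣQ_DR = 166.0 m³/s; V = ΣQ_DR·Δt = 1.195 × 10^6 m³.
Runoff depth d = V / A = 37.47 mm.
C = d / P = 37.47 / 105 = 0.36.

C ≈ 0.36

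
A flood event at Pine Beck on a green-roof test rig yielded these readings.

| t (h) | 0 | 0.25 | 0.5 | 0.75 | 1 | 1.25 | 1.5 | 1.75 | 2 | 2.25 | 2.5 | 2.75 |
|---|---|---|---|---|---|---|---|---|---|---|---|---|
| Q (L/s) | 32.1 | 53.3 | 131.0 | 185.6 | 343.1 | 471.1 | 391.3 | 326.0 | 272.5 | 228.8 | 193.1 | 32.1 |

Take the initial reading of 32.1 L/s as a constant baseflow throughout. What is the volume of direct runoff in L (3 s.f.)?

Direct-runoff ordinates (Q − Q_b): 0.0, 21.2, 98.9, 153.5, 311.0, 439.0, 359.2, 293.9, 240.4, 196.7, 161.0, 0.0 L/s.
ΣQ_DR = 2275 L/s.
With Δt = 0.25 h = 900 s, V = ΣQ_DR · Δt = 2275 × 900 = 2.05 × 10^6 L.

V ≈ 2.05 × 10^6 L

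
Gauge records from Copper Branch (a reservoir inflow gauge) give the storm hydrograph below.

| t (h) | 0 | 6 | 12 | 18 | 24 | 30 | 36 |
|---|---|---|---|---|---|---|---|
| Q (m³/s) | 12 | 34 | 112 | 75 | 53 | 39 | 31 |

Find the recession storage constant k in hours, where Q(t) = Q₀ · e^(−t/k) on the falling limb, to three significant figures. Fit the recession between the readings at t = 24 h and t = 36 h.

On the falling limb, Q drops from 53 to 31 m³/s between t = 24 h and t = 36 h (Δt = 12 h).
k = −Δt / ln(Q₂/Q₁) = −12 / ln(31/53) = 22.4 h.

k ≈ 22.4 h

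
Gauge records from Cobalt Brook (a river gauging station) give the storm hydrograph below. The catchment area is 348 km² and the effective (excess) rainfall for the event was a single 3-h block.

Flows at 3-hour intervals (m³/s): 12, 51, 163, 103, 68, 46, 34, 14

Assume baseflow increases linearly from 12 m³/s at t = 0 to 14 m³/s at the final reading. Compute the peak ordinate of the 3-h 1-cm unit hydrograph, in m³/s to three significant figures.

U_p ≈ 125 m³/s

Direct runoff: 0.00, 38.71, 150.43, 90.14, 54.86, 32.57, 20.29, 0.00 m³/s; ΣQ_DR = 387.0 m³/s, peak = 150.43 m³/s.
Runoff depth d = ΣQ_DR·Δt / A = 387.0 × 10800 / (348 km²) = 12.01 mm.
The 1-cm UH is the DRH scaled by (10 mm)/d, so U_p = 150.43 × 10/12.01 = 125 m³/s.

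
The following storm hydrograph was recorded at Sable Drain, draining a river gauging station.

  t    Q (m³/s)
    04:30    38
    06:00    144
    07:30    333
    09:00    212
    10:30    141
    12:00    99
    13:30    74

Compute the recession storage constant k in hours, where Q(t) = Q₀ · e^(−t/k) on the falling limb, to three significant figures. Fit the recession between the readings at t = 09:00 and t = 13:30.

On the falling limb, Q drops from 212 to 74 m³/s between t = 09:00 and t = 13:30 (Δt = 4.5 h).
k = −Δt / ln(Q₂/Q₁) = −4.5 / ln(74/212) = 4.28 h.

k ≈ 4.28 h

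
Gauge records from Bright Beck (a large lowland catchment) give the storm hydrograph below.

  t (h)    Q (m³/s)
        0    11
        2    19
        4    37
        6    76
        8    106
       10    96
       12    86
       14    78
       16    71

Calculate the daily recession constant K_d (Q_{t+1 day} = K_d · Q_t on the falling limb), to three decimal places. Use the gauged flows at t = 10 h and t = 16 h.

K_d ≈ 0.299

Between t = 10 h and t = 16 h the flow falls from 96 to 71 m³/s over 3×2 h = 6 h.
Per-interval ratio K = (71/96)^(1/3) = 0.9043; K_d = K^(24/2) = 0.299.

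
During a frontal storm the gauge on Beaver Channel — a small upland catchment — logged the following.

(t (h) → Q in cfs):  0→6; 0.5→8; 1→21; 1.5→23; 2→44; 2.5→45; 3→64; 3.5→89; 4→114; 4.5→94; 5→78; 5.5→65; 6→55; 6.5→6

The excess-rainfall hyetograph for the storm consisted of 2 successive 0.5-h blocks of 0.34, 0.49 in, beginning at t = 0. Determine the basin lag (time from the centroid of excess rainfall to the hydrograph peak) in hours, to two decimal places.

t_L ≈ 3.45 h

Centroid of excess rainfall: t_c = Σ P_i·t̄_i / ΣP_i = 0.5452 h (block centres at 0.25, 0.75 h).
Hydrograph peak occurs at t = 4 h, so basin lag t_L = 4 − 0.5452 = 3.45 h.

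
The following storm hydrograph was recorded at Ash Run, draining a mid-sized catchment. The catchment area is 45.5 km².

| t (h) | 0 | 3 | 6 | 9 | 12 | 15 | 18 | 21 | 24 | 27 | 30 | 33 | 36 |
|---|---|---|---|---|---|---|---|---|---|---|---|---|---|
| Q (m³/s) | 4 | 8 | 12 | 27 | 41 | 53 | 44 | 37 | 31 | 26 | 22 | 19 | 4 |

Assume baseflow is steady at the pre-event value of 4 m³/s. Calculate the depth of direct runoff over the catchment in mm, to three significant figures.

Direct runoff: 0.0, 4.0, 8.0, 23.0, 37.0, 49.0, 40.0, 33.0, 27.0, 22.0, 18.0, 15.0, 0.0 m³/s; ΣQ_DR = 276.0 m³/s.
V = ΣQ_DR · Δt = 276.0 × 10800 s = 2.981 × 10^6 m³.
Over A = 45.5 km², depth = V / A = 65.5 mm.

d ≈ 65.5 mm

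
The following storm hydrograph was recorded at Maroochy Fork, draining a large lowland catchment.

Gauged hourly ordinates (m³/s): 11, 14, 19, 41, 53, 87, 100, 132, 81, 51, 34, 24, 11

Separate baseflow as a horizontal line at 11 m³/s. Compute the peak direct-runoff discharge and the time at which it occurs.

Subtracting baseflow gives direct-runoff ordinates: 0.0, 3.0, 8.0, 30.0, 42.0, 76.0, 89.0, 121.0, 70.0, 40.0, 23.0, 13.0, 0.0 m³/s.
The maximum is 121.0 m³/s, occurring at the reading for t = 7 h.

Q_p = 121.0 m³/s at t = 7 h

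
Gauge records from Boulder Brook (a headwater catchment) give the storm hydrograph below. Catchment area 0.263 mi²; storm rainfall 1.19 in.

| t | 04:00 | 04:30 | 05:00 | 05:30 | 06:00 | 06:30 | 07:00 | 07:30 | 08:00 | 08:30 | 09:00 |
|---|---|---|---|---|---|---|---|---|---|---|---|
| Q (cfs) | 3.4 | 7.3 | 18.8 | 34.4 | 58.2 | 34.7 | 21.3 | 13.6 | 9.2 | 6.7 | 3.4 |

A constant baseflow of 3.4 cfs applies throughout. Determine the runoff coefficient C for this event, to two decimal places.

ΣQ_DR = 173.6 cfs; V = ΣQ_DR·Δt = 3.125 × 10^5 ft³.
Runoff depth d = V / A = 0.5114 in.
C = d / P = 0.5114 / 1.19 = 0.43.

C ≈ 0.43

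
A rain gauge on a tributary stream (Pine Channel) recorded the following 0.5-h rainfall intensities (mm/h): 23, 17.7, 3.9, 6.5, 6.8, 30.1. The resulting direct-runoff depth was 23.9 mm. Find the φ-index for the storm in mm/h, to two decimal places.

Only the 3 blocks with intensity above φ contribute runoff: 23, 17.7, 30.1 mm/h.
Σ(I−φ)·Δt = d  ⇒  (23+17.7+30.1 − 3φ)·0.5 = 23.9
φ = (70.80 − 23.9/0.5) / 3 = 7.67 mm/h.

φ ≈ 7.67 mm/h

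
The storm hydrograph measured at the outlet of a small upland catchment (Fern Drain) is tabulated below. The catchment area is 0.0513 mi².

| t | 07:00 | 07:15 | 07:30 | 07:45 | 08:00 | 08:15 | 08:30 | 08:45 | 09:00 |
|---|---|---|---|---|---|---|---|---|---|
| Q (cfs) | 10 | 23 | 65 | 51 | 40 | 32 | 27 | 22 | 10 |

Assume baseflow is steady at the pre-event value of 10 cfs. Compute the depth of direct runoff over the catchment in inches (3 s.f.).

d ≈ 1.43 in

Direct runoff: 0.0, 13.0, 55.0, 41.0, 30.0, 22.0, 17.0, 12.0, 0.0 cfs; ΣQ_DR = 190.0 cfs.
V = ΣQ_DR · Δt = 190.0 × 900 s = 1.710 × 10^5 ft³.
Over A = 0.0513 mi², depth = V / A = 1.43 in.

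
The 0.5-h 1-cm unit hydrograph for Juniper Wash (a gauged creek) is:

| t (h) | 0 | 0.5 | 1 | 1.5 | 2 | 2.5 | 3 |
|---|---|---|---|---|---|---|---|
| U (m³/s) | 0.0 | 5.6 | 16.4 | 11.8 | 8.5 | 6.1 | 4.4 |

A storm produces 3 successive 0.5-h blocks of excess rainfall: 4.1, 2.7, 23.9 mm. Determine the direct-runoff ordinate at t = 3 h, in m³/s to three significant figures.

Q ≈ 23.8 m³/s

By discrete convolution, Q_j = Σ (P_i / 10 mm) · U_{j−i}.
At t = 3 h (j=6): Q = (4.1/10)·4.4 + (2.7/10)·6.1 + (23.9/10)·8.5 = 23.8 m³/s.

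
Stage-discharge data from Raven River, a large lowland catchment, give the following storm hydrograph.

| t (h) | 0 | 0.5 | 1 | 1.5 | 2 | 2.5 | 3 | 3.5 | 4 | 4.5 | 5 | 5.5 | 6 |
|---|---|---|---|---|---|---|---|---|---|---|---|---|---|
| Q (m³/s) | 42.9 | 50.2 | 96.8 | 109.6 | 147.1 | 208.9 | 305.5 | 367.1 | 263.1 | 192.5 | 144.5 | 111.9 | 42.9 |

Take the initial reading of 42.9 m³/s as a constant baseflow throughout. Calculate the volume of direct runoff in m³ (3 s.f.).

Direct-runoff ordinates (Q − Q_b): 0.0, 7.3, 53.9, 66.7, 104.2, 166.0, 262.6, 324.2, 220.2, 149.6, 101.6, 69.0, 0.0 m³/s.
ΣQ_DR = 1525 m³/s.
With Δt = 0.5 h = 1800 s, V = ΣQ_DR · Δt = 1525 × 1800 = 2.75 × 10^6 m³.

V ≈ 2.75 × 10^6 m³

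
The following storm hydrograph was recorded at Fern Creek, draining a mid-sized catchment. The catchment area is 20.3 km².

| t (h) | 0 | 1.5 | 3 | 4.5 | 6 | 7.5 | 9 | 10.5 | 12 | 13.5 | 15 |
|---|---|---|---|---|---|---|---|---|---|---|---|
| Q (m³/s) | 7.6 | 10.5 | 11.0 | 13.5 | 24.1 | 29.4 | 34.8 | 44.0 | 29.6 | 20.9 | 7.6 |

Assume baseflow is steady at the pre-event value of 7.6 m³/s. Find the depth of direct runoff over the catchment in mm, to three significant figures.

Direct runoff: 0.0, 2.9, 3.4, 5.9, 16.5, 21.8, 27.2, 36.4, 22.0, 13.3, 0.0 m³/s; ΣQ_DR = 149.4 m³/s.
V = ΣQ_DR · Δt = 149.4 × 5400 s = 8.068 × 10^5 m³.
Over A = 20.3 km², depth = V / A = 39.7 mm.

d ≈ 39.7 mm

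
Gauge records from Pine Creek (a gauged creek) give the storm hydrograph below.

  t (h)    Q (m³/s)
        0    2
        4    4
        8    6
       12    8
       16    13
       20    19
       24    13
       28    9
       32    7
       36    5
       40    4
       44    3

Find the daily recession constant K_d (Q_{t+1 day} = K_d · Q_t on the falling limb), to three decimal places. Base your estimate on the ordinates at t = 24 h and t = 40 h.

Between t = 24 h and t = 40 h the flow falls from 13 to 4 m³/s over 4×4 h = 16 h.
Per-interval ratio K = (4/13)^(1/4) = 0.7448; K_d = K^(24/4) = 0.171.

K_d ≈ 0.171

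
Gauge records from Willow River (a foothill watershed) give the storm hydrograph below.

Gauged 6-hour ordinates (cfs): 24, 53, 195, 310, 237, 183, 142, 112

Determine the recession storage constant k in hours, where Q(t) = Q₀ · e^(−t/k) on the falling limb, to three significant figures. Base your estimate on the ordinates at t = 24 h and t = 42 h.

On the falling limb, Q drops from 237 to 112 cfs between t = 24 h and t = 42 h (Δt = 18 h).
k = −Δt / ln(Q₂/Q₁) = −18 / ln(112/237) = 24.0 h.

k ≈ 24.0 h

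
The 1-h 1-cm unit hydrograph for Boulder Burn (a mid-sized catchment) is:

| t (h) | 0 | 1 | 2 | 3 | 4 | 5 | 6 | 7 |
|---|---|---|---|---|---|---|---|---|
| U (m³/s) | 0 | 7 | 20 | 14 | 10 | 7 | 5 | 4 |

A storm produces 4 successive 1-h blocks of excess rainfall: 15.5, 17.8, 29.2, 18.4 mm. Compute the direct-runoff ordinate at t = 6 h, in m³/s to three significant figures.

By discrete convolution, Q_j = Σ (P_i / 10 mm) · U_{j−i}.
At t = 6 h (j=6): Q = (15.5/10)·5 + (17.8/10)·7 + (29.2/10)·10 + (18.4/10)·14 = 75.2 m³/s.

Q ≈ 75.2 m³/s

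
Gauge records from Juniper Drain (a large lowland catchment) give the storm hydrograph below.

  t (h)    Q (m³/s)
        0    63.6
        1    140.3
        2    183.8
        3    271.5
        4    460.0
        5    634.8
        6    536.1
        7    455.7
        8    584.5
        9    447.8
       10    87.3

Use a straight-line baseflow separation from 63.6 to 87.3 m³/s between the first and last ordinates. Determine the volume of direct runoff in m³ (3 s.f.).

V ≈ 1.09 × 10^7 m³

Direct-runoff ordinates (Q − Q_b): 0.00, 74.33, 115.46, 200.79, 386.92, 559.35, 458.28, 375.51, 501.94, 362.87, 0.00 m³/s.
ΣQ_DR = 3035 m³/s.
With Δt = 1 h = 3600 s, V = ΣQ_DR · Δt = 3035 × 3600 = 1.09 × 10^7 m³.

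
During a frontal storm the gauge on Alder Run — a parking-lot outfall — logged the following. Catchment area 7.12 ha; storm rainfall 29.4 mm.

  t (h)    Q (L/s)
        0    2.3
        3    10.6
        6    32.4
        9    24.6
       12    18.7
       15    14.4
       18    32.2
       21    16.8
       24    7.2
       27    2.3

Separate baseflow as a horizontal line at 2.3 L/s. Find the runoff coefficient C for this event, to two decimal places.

C ≈ 0.71

ΣQ_DR = 138.5 L/s; V = ΣQ_DR·Δt = 1.496 × 10^6 L.
Runoff depth d = V / A = 21.01 mm.
C = d / P = 21.01 / 29.4 = 0.71.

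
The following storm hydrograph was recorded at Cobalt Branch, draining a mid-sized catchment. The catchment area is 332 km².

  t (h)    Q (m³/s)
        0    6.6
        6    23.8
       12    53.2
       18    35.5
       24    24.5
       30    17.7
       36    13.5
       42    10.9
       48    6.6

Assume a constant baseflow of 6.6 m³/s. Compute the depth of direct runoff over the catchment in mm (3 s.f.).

Direct runoff: 0.0, 17.2, 46.6, 28.9, 17.9, 11.1, 6.9, 4.3, 0.0 m³/s; ΣQ_DR = 132.9 m³/s.
V = ΣQ_DR · Δt = 132.9 × 21600 s = 2.871 × 10^6 m³.
Over A = 332 km², depth = V / A = 8.65 mm.

d ≈ 8.65 mm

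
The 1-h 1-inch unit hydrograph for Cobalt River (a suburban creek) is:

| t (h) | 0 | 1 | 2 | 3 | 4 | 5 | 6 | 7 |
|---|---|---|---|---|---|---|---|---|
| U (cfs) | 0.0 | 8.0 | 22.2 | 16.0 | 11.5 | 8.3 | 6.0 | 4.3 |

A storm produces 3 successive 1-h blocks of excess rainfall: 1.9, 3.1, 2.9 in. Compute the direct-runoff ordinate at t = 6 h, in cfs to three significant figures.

By discrete convolution, Q_j = Σ (P_i / 1 in) · U_{j−i}.
At t = 6 h (j=6): Q = (1.9/1)·6.0 + (3.1/1)·8.3 + (2.9/1)·11.5 = 70.5 cfs.

Q ≈ 70.5 cfs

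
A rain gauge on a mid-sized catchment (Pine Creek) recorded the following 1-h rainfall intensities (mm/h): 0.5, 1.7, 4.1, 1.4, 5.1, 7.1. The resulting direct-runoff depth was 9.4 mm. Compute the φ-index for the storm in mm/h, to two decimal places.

Only the 3 blocks with intensity above φ contribute runoff: 4.1, 5.1, 7.1 mm/h.
Σ(I−φ)·Δt = d  ⇒  (4.1+5.1+7.1 − 3φ)·1 = 9.4
φ = (16.30 − 9.4/1) / 3 = 2.30 mm/h.

φ ≈ 2.30 mm/h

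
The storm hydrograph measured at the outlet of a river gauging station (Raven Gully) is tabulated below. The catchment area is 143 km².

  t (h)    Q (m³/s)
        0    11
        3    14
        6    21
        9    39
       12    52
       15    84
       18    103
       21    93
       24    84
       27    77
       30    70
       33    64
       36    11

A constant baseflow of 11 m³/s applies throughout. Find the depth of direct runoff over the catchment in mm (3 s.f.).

Direct runoff: 0.0, 3.0, 10.0, 28.0, 41.0, 73.0, 92.0, 82.0, 73.0, 66.0, 59.0, 53.0, 0.0 m³/s; ΣQ_DR = 580.0 m³/s.
V = ΣQ_DR · Δt = 580.0 × 10800 s = 6.264 × 10^6 m³.
Over A = 143 km², depth = V / A = 43.8 mm.

d ≈ 43.8 mm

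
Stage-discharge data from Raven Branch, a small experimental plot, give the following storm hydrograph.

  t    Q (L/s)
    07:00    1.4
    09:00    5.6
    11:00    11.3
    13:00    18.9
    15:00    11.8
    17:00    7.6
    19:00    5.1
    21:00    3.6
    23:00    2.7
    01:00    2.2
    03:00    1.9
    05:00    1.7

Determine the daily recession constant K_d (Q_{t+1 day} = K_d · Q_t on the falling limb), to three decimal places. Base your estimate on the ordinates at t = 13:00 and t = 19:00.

Between t = 13:00 and t = 19:00 the flow falls from 18.9 to 5.1 L/s over 3×2 h = 6 h.
Per-interval ratio K = (5.1/18.9)^(1/3) = 0.6462; K_d = K^(24/2) = 0.005.

K_d ≈ 0.005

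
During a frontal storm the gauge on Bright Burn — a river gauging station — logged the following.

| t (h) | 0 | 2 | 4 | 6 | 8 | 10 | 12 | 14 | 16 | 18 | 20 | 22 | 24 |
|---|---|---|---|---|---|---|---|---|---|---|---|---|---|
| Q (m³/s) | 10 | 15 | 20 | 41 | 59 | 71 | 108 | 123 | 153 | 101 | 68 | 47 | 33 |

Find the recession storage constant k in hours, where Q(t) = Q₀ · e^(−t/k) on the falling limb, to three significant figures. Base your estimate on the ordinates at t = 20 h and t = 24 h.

On the falling limb, Q drops from 68 to 33 m³/s between t = 20 h and t = 24 h (Δt = 4 h).
k = −Δt / ln(Q₂/Q₁) = −4 / ln(33/68) = 5.53 h.

k ≈ 5.53 h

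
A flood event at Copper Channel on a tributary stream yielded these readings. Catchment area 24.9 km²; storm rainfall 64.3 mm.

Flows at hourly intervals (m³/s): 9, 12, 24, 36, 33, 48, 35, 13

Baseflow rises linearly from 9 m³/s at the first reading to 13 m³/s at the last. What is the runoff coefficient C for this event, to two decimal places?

C ≈ 0.27

ΣQ_DR = 122.0 m³/s; V = ΣQ_DR·Δt = 4.392 × 10^5 m³.
Runoff depth d = V / A = 17.64 mm.
C = d / P = 17.64 / 64.3 = 0.27.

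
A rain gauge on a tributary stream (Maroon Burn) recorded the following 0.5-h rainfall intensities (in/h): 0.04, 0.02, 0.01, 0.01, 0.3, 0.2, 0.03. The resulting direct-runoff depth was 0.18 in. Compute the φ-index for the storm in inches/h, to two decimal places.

Only the 2 blocks with intensity above φ contribute runoff: 0.3, 0.2 in/h.
Σ(I−φ)·Δt = d  ⇒  (0.3+0.2 − 2φ)·0.5 = 0.18
φ = (0.5000 − 0.18/0.5) / 2 = 0.07 in/h.

φ ≈ 0.07 in/h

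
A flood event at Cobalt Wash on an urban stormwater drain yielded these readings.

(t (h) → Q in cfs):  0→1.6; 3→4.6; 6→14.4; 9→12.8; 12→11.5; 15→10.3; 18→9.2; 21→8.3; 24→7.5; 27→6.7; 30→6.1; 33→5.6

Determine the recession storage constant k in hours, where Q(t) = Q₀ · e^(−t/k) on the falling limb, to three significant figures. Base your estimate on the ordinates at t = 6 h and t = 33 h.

k ≈ 28.6 h

On the falling limb, Q drops from 14.4 to 5.6 cfs between t = 6 h and t = 33 h (Δt = 27 h).
k = −Δt / ln(Q₂/Q₁) = −27 / ln(5.6/14.4) = 28.6 h.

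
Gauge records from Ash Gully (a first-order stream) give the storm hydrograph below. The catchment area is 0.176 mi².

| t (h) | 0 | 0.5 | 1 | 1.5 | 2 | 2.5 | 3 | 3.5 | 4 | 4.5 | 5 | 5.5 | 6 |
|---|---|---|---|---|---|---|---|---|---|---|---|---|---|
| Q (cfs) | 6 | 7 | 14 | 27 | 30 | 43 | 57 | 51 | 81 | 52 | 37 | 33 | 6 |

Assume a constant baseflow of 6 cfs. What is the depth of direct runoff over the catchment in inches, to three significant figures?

Direct runoff: 0.0, 1.0, 8.0, 21.0, 24.0, 37.0, 51.0, 45.0, 75.0, 46.0, 31.0, 27.0, 0.0 cfs; ΣQ_DR = 366.0 cfs.
V = ΣQ_DR · Δt = 366.0 × 1800 s = 6.588 × 10^5 ft³.
Over A = 0.176 mi², depth = V / A = 1.61 in.

d ≈ 1.61 in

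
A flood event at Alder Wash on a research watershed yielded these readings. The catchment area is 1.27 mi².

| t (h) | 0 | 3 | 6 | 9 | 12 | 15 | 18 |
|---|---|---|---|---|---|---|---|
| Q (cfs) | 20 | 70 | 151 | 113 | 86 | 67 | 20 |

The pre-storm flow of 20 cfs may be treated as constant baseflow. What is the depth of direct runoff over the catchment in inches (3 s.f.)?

d ≈ 1.42 in

Direct runoff: 0.0, 50.0, 131.0, 93.0, 66.0, 47.0, 0.0 cfs; ΣQ_DR = 387.0 cfs.
V = ΣQ_DR · Δt = 387.0 × 10800 s = 4.180 × 10^6 ft³.
Over A = 1.27 mi², depth = V / A = 1.42 in.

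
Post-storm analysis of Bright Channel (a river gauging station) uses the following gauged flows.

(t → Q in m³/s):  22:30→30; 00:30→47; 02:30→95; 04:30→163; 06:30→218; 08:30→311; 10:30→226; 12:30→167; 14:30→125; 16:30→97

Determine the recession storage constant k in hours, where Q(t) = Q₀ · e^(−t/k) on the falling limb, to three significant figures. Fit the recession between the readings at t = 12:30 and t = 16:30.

On the falling limb, Q drops from 167 to 97 m³/s between t = 12:30 and t = 16:30 (Δt = 4 h).
k = −Δt / ln(Q₂/Q₁) = −4 / ln(97/167) = 7.36 h.

k ≈ 7.36 h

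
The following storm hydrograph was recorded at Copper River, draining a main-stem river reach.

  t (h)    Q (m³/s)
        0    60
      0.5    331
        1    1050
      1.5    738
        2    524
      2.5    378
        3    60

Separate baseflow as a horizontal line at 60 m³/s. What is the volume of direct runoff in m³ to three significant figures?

Direct-runoff ordinates (Q − Q_b): 0.0, 271.0, 990.0, 678.0, 464.0, 318.0, 0.0 m³/s.
ΣQ_DR = 2721 m³/s.
With Δt = 0.5 h = 1800 s, V = ΣQ_DR · Δt = 2721 × 1800 = 4.90 × 10^6 m³.

V ≈ 4.90 × 10^6 m³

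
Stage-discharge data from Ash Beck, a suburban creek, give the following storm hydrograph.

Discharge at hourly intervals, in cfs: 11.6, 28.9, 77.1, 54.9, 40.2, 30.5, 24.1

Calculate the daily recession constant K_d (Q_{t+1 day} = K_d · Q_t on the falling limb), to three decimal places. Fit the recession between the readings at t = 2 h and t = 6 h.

K_d ≈ 0.001

Between t = 2 h and t = 6 h the flow falls from 77.1 to 24.1 cfs over 4×1 h = 4 h.
Per-interval ratio K = (24.1/77.1)^(1/4) = 0.7477; K_d = K^(24/1) = 0.001.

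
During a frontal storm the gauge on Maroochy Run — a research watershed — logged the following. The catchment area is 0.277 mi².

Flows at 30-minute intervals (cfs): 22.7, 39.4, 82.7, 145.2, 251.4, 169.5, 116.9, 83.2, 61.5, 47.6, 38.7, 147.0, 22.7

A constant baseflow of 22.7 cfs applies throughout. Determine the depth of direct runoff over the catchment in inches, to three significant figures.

Direct runoff: 0.0, 16.7, 60.0, 122.5, 228.7, 146.8, 94.2, 60.5, 38.8, 24.9, 16.0, 124.3, 0.0 cfs; ΣQ_DR = 933.4 cfs.
V = ΣQ_DR · Δt = 933.4 × 1800 s = 1.680 × 10^6 ft³.
Over A = 0.277 mi², depth = V / A = 2.61 in.

d ≈ 2.61 in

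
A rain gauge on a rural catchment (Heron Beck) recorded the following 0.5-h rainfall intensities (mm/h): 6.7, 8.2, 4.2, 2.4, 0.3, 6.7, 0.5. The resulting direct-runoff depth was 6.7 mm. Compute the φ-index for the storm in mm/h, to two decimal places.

φ ≈ 3.10 mm/h

Only the 4 blocks with intensity above φ contribute runoff: 6.7, 8.2, 4.2, 6.7 mm/h.
Σ(I−φ)·Δt = d  ⇒  (6.7+8.2+4.2+6.7 − 4φ)·0.5 = 6.7
φ = (25.80 − 6.7/0.5) / 4 = 3.10 mm/h.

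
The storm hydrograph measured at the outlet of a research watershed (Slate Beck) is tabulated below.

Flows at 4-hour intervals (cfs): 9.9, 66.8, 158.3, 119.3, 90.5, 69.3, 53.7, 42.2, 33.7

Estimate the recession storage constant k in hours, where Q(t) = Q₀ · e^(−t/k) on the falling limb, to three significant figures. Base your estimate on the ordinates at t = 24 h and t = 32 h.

On the falling limb, Q drops from 53.7 to 33.7 cfs between t = 24 h and t = 32 h (Δt = 8 h).
k = −Δt / ln(Q₂/Q₁) = −8 / ln(33.7/53.7) = 17.2 h.

k ≈ 17.2 h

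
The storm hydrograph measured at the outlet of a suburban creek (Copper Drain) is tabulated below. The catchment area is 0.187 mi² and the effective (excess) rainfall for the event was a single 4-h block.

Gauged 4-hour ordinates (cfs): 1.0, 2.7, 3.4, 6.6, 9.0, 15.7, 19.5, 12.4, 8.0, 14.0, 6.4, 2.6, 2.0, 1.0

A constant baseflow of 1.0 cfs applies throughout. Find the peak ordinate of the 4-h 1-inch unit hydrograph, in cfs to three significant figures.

U_p ≈ 6.18 cfs

Direct runoff: 0.0, 1.7, 2.4, 5.6, 8.0, 14.7, 18.5, 11.4, 7.0, 13.0, 5.4, 1.6, 1.0, 0.0 cfs; ΣQ_DR = 90.30 cfs, peak = 18.5 cfs.
Runoff depth d = ΣQ_DR·Δt / A = 90.30 × 14400 / (0.187 mi²) = 2.993 in.
The 1-inch UH is the DRH scaled by (1 in)/d, so U_p = 18.5 × 1/2.993 = 6.18 cfs.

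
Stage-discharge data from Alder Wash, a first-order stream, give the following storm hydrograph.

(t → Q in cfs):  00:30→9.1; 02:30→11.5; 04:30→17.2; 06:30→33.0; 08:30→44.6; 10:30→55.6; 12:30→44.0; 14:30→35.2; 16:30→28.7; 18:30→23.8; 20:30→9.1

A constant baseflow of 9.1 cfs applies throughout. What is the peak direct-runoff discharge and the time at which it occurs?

Q_p = 46.5 cfs at t = 10:30

Subtracting baseflow gives direct-runoff ordinates: 0.0, 2.4, 8.1, 23.9, 35.5, 46.5, 34.9, 26.1, 19.6, 14.7, 0.0 cfs.
The maximum is 46.5 cfs, occurring at the reading for t = 10:30.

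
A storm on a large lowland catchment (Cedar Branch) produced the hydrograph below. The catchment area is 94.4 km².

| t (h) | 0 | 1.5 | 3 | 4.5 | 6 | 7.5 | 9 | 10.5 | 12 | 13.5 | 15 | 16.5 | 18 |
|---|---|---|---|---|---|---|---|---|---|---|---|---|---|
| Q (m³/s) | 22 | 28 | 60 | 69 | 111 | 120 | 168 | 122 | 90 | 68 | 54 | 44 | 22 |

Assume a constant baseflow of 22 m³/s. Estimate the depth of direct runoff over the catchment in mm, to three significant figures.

Direct runoff: 0.0, 6.0, 38.0, 47.0, 89.0, 98.0, 146.0, 100.0, 68.0, 46.0, 32.0, 22.0, 0.0 m³/s; ΣQ_DR = 692.0 m³/s.
V = ΣQ_DR · Δt = 692.0 × 5400 s = 3.737 × 10^6 m³.
Over A = 94.4 km², depth = V / A = 39.6 mm.

d ≈ 39.6 mm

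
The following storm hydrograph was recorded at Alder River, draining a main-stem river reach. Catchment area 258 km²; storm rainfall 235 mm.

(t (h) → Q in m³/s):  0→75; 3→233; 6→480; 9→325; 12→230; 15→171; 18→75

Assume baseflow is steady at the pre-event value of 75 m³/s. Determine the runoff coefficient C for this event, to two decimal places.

C ≈ 0.19

ΣQ_DR = 1064 m³/s; V = ΣQ_DR·Δt = 1.149 × 10^7 m³.
Runoff depth d = V / A = 44.54 mm.
C = d / P = 44.54 / 235 = 0.19.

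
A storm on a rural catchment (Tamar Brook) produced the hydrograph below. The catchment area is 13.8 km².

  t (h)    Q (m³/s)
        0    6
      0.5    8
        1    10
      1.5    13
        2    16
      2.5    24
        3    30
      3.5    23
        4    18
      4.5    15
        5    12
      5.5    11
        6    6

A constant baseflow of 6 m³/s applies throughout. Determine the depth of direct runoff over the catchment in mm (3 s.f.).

Direct runoff: 0.0, 2.0, 4.0, 7.0, 10.0, 18.0, 24.0, 17.0, 12.0, 9.0, 6.0, 5.0, 0.0 m³/s; ΣQ_DR = 114.0 m³/s.
V = ΣQ_DR · Δt = 114.0 × 1800 s = 2.052 × 10^5 m³.
Over A = 13.8 km², depth = V / A = 14.9 mm.

d ≈ 14.9 mm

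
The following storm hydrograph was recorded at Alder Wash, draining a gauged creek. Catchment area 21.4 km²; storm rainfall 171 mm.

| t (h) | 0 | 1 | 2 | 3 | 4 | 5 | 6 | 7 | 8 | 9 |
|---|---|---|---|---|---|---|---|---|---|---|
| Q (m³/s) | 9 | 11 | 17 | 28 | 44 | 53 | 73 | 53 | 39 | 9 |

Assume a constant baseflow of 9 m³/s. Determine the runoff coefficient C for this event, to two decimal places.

ΣQ_DR = 246.0 m³/s; V = ΣQ_DR·Δt = 8.856 × 10^5 m³.
Runoff depth d = V / A = 41.38 mm.
C = d / P = 41.38 / 171 = 0.24.

C ≈ 0.24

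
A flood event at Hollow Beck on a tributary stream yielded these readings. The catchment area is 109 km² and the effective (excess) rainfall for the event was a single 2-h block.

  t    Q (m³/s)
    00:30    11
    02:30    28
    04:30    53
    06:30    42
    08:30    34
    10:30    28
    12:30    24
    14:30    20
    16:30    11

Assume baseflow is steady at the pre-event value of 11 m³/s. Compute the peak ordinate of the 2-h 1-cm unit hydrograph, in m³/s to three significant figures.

U_p ≈ 41.8 m³/s

Direct runoff: 0.0, 17.0, 42.0, 31.0, 23.0, 17.0, 13.0, 9.0, 0.0 m³/s; ΣQ_DR = 152.0 m³/s, peak = 42.0 m³/s.
Runoff depth d = ΣQ_DR·Δt / A = 152.0 × 7200 / (109 km²) = 10.04 mm.
The 1-cm UH is the DRH scaled by (10 mm)/d, so U_p = 42.0 × 10/10.04 = 41.8 m³/s.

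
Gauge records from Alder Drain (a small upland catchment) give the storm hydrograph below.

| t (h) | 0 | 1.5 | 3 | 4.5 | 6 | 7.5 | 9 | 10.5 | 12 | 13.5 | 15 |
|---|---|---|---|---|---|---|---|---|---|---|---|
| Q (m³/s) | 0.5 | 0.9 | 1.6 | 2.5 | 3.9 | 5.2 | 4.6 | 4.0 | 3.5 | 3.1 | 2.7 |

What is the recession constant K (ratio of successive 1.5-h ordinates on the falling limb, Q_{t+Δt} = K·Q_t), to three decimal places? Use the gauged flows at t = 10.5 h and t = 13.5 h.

Using the recession-limb readings at t = 10.5 h and t = 13.5 h: Q falls from 4.0 to 3.1 m³/s over 2 intervals.
K = (Q₂/Q₁)^(1/2) = (3.1/4.0)^(1/2) = 0.880.

K ≈ 0.880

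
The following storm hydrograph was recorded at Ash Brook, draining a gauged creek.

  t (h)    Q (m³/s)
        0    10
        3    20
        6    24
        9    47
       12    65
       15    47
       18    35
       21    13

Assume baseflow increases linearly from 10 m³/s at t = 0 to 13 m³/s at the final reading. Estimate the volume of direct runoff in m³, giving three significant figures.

V ≈ 1.83 × 10^6 m³

Direct-runoff ordinates (Q − Q_b): 0.00, 9.57, 13.14, 35.71, 53.29, 34.86, 22.43, 0.00 m³/s.
ΣQ_DR = 169.0 m³/s.
With Δt = 3 h = 10800 s, V = ΣQ_DR · Δt = 169.0 × 10800 = 1.83 × 10^6 m³.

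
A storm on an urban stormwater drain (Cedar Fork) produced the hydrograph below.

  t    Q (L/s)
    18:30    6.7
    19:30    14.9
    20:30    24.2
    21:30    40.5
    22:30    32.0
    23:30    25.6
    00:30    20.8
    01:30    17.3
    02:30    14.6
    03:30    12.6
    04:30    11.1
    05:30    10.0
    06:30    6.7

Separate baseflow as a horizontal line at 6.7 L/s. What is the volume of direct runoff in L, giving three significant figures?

Direct-runoff ordinates (Q − Q_b): 0.0, 8.2, 17.5, 33.8, 25.3, 18.9, 14.1, 10.6, 7.9, 5.9, 4.4, 3.3, 0.0 L/s.
ΣQ_DR = 149.9 L/s.
With Δt = 1 h = 3600 s, V = ΣQ_DR · Δt = 149.9 × 3600 = 5.40 × 10^5 L.

V ≈ 5.40 × 10^5 L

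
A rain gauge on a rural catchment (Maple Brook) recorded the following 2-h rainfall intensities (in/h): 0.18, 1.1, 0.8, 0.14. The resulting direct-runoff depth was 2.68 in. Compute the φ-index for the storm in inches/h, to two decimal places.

φ ≈ 0.28 in/h

Only the 2 blocks with intensity above φ contribute runoff: 1.1, 0.8 in/h.
Σ(I−φ)·Δt = d  ⇒  (1.1+0.8 − 2φ)·2 = 2.68
φ = (1.900 − 2.68/2) / 2 = 0.28 in/h.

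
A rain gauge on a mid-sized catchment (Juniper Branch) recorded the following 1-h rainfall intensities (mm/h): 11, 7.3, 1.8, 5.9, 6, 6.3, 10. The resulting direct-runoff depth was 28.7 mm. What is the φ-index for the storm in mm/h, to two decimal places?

Only the 6 blocks with intensity above φ contribute runoff: 11, 7.3, 5.9, 6, 6.3, 10 mm/h.
Σ(I−φ)·Δt = d  ⇒  (11+7.3+5.9+6+6.3+10 − 6φ)·1 = 28.7
φ = (46.50 − 28.7/1) / 6 = 2.97 mm/h.

φ ≈ 2.97 mm/h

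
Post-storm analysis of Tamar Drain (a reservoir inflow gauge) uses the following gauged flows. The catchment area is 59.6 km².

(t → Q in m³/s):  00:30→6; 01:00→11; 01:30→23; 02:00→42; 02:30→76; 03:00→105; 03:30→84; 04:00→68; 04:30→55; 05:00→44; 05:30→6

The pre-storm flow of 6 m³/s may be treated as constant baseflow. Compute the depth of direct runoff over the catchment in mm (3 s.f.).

d ≈ 13.7 mm

Direct runoff: 0.0, 5.0, 17.0, 36.0, 70.0, 99.0, 78.0, 62.0, 49.0, 38.0, 0.0 m³/s; ΣQ_DR = 454.0 m³/s.
V = ΣQ_DR · Δt = 454.0 × 1800 s = 8.172 × 10^5 m³.
Over A = 59.6 km², depth = V / A = 13.7 mm.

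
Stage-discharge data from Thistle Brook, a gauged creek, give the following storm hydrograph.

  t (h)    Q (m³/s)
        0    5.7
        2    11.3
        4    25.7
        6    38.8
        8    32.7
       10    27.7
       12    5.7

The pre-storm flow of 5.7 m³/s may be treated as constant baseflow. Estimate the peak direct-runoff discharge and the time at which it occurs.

Q_p = 33.1 m³/s at t = 6 h

Subtracting baseflow gives direct-runoff ordinates: 0.0, 5.6, 20.0, 33.1, 27.0, 22.0, 0.0 m³/s.
The maximum is 33.1 m³/s, occurring at the reading for t = 6 h.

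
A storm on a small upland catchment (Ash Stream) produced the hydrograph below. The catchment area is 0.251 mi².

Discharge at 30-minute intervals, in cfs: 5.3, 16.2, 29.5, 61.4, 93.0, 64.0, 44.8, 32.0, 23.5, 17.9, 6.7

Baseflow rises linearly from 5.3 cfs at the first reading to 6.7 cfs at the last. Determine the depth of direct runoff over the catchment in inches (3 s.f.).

d ≈ 1.01 in

Direct runoff: 0.00, 10.76, 23.92, 55.68, 87.14, 58.00, 38.66, 25.72, 17.08, 11.34, 0.00 cfs; ΣQ_DR = 328.3 cfs.
V = ΣQ_DR · Δt = 328.3 × 1800 s = 5.909 × 10^5 ft³.
Over A = 0.251 mi², depth = V / A = 1.01 in.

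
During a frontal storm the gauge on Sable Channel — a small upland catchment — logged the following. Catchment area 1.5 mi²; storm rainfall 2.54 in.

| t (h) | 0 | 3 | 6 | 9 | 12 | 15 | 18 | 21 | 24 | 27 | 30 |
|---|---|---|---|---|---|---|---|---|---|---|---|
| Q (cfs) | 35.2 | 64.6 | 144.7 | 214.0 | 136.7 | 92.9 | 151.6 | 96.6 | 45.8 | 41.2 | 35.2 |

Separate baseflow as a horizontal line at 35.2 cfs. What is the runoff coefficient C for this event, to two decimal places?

C ≈ 0.82

ΣQ_DR = 671.3 cfs; V = ΣQ_DR·Δt = 7.250 × 10^6 ft³.
Runoff depth d = V / A = 2.080 in.
C = d / P = 2.080 / 2.54 = 0.82.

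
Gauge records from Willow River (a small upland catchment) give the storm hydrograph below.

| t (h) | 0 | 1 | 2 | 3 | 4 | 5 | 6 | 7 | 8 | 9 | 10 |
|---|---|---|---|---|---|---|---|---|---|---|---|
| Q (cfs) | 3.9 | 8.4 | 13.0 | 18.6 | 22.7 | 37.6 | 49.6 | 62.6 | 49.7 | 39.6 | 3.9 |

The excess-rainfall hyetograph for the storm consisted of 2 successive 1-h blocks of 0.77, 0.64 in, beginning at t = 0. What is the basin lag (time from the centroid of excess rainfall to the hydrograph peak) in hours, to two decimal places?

t_L ≈ 6.05 h

Centroid of excess rainfall: t_c = Σ P_i·t̄_i / ΣP_i = 0.9539 h (block centres at 0.5, 1.5 h).
Hydrograph peak occurs at t = 7 h, so basin lag t_L = 7 − 0.9539 = 6.05 h.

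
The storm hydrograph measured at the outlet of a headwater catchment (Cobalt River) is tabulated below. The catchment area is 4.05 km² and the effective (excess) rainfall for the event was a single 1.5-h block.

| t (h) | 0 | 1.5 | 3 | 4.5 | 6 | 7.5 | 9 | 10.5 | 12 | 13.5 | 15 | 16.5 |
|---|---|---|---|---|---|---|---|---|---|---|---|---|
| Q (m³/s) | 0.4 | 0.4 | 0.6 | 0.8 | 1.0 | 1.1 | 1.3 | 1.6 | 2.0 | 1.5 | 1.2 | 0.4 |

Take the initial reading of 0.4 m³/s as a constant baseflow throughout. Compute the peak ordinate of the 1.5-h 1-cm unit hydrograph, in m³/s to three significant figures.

U_p ≈ 1.60 m³/s

Direct runoff: 0.0, 0.0, 0.2, 0.4, 0.6, 0.7, 0.9, 1.2, 1.6, 1.1, 0.8, 0.0 m³/s; ΣQ_DR = 7.500 m³/s, peak = 1.6 m³/s.
Runoff depth d = ΣQ_DR·Δt / A = 7.500 × 5400 / (4.05 km²) = 10.00 mm.
The 1-cm UH is the DRH scaled by (10 mm)/d, so U_p = 1.6 × 10/10.00 = 1.60 m³/s.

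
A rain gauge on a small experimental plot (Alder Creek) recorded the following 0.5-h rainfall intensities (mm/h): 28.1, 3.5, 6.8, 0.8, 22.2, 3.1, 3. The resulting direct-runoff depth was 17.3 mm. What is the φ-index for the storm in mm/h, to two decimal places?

Only the 2 blocks with intensity above φ contribute runoff: 28.1, 22.2 mm/h.
Σ(I−φ)·Δt = d  ⇒  (28.1+22.2 − 2φ)·0.5 = 17.3
φ = (50.30 − 17.3/0.5) / 2 = 7.85 mm/h.

φ ≈ 7.85 mm/h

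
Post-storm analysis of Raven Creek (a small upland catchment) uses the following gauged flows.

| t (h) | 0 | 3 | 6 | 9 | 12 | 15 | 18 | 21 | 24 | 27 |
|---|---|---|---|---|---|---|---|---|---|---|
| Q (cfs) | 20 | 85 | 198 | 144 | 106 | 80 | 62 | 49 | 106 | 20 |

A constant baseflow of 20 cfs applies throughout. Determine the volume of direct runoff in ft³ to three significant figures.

Direct-runoff ordinates (Q − Q_b): 0.0, 65.0, 178.0, 124.0, 86.0, 60.0, 42.0, 29.0, 86.0, 0.0 cfs.
ΣQ_DR = 670.0 cfs.
With Δt = 3 h = 10800 s, V = ΣQ_DR · Δt = 670.0 × 10800 = 7.24 × 10^6 ft³.

V ≈ 7.24 × 10^6 ft³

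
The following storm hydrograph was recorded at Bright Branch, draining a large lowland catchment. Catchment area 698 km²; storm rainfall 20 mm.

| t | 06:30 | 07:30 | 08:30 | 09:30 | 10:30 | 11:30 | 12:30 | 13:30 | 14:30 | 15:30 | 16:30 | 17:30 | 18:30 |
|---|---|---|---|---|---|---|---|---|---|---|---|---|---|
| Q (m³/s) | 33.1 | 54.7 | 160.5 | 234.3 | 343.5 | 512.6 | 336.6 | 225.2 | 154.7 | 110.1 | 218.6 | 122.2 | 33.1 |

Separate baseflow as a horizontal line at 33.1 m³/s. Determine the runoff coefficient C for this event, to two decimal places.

ΣQ_DR = 2109 m³/s; V = ΣQ_DR·Δt = 7.592 × 10^6 m³.
Runoff depth d = V / A = 10.88 mm.
C = d / P = 10.88 / 20 = 0.54.

C ≈ 0.54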